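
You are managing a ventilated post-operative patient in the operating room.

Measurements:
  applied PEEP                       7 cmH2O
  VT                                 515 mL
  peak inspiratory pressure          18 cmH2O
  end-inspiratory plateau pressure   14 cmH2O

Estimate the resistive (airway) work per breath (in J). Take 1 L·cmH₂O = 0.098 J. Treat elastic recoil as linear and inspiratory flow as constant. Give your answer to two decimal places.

0.20

With constant inspiratory flow the resistive pressure is constant at PIP − Pplat = 18 − 14 = 4.0 cmH2O, so resistive work = 4.0 × 0.515 = 2.06 L·cmH2O.
× 0.098 J/(L·cmH2O) → 0.2019 J.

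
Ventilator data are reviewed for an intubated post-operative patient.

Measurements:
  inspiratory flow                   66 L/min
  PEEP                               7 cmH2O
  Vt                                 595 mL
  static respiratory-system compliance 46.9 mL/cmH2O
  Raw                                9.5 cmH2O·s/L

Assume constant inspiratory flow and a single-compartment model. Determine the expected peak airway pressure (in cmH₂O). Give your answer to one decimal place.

30.1

Flow: 66 L/min ÷ 60 = 1.1 L/s.
Equation of motion (constant flow): PIP = Vt/C + R·V̇ + PEEP.
PIP = 595/46.9 + 9.5×1.1 + 7 = 12.687 + 10.45 + 7 = 30.137 cmH2O.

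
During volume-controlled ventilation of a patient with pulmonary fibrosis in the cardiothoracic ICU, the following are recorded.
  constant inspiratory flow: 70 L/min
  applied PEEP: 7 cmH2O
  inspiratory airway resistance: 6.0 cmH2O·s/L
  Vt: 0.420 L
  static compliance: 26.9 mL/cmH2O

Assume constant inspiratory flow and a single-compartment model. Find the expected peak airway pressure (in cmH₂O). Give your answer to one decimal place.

29.6

Flow: 70 L/min ÷ 60 = 1.1667 L/s.
Equation of motion (constant flow): PIP = Vt/C + R·V̇ + PEEP.
PIP = 420/26.9 + 6.0×1.1667 + 7 = 15.613 + 7.0 + 7 = 29.613 cmH2O.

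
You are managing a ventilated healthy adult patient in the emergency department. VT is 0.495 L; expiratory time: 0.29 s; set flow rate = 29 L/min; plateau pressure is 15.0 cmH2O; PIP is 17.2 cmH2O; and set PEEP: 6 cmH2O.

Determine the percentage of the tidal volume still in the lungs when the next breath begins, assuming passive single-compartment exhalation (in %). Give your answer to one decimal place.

Flow: 29 L/min ÷ 60 = 0.4833 L/s.
R = (PIP − Pplat)/V̇ = (17.2 − 15.0) / 0.4833 = 2.2/0.4833 = 4.552 cmH2O·s/L.
C = Vt/(Pplat − PEEP) = 495.0 / (15.0 − 6) = 495.0/9.0 = 55.0 mL/cmH2O.
τ = R × C = 4.552 × 0.055 L/cmH2O = 0.2504 s.
Fraction remaining at end-expiration = e^(−Te/τ) = e^(−0.29/0.2504) = 0.3141 → 31.41%.

31.4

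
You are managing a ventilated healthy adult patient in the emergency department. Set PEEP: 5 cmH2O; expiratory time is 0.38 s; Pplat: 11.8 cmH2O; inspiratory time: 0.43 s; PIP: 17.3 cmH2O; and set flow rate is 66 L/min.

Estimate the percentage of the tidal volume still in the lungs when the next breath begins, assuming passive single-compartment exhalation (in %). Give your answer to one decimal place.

Flow: 66 L/min ÷ 60 = 1.1 L/s.
Vt = flow × Ti = 1.1 L/s × 0.43 s × 1000 mL/L = 473.0 mL.
R = (PIP − Pplat)/V̇ = (17.3 − 11.8) / 1.1 = 5.5/1.1 = 5.0 cmH2O·s/L.
C = Vt/(Pplat − PEEP) = 473.0 / (11.8 − 5) = 473.0/6.8 = 69.559 mL/cmH2O.
τ = R × C = 5.0 × 0.06956 L/cmH2O = 0.3478 s.
Fraction remaining at end-expiration = e^(−Te/τ) = e^(−0.38/0.3478) = 0.3353 → 33.53%.

33.5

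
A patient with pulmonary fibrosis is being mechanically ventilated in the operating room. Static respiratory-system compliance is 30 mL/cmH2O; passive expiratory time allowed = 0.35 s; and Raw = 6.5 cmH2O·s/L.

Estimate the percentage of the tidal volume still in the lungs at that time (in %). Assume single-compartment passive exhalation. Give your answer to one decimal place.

τ = R × C = 6.5 × 30 mL/cmH2O = 6.5 × 0.030 L/cmH2O = 0.195 s.
Passive exhalation: V(t)/V₀ = e^(−t/τ) = e^(−0.35/0.195) = 0.1661.
Fraction remaining = 0.1661 → 16.61%.

16.6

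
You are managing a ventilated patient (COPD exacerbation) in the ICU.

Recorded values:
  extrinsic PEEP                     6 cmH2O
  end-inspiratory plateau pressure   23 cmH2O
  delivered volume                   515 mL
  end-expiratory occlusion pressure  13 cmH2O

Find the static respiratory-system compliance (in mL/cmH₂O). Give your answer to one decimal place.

51.5

End-expiratory occlusion gives total PEEP = 13 cmH2O (intrinsic PEEP = 13 − 6 = 7). Use total PEEP for the elastic gradient.
Cstat = Vt / (Pplat − PEEPtotal) = 515 / (23 − 13) = 515 / 10.0 = 51.5 mL/cmH2O.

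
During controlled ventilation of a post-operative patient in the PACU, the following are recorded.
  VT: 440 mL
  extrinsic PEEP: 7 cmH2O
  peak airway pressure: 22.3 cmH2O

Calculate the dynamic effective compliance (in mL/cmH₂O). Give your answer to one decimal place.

Dynamic compliance = Vt / (PIP − PEEP) = 440 / (22.3 − 7) = 440 / 15.3 = 28.758 mL/cmH2O.

28.8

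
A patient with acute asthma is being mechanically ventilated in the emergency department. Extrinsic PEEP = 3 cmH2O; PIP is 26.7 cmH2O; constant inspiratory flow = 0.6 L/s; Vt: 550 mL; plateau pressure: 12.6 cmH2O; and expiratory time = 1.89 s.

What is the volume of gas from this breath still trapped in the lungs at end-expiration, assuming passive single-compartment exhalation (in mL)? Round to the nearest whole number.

R = (PIP − Pplat)/V̇ = (26.7 − 12.6) / 0.6 = 14.1/0.6 = 23.5 cmH2O·s/L.
C = Vt/(Pplat − PEEP) = 550.0 / (12.6 − 3) = 550.0/9.6 = 57.292 mL/cmH2O.
τ = R × C = 23.5 × 0.05729 L/cmH2O = 1.346 s.
Fraction remaining = e^(−Te/τ) = e^(−1.89/1.346) = 0.2456.
Trapped volume = 550.0 × 0.2456 = 135.08 mL.

135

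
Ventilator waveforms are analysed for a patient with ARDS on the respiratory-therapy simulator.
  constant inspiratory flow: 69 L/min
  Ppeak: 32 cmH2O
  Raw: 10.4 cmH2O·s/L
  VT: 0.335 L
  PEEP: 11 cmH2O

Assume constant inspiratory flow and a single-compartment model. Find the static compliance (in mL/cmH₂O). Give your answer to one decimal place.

37.1

Flow: 69 L/min ÷ 60 = 1.15 L/s.
Equation of motion (constant flow): PIP = Vt/C + R·V̇ + PEEP.
Vt/C = PIP − R·V̇ − PEEP = 32 − 10.4×1.15 − 11 = 32 − 11.96 − 11 = 9.04 cmH2O.
C = Vt / 9.04 = 335 / 9.04 = 37.058 mL/cmH2O.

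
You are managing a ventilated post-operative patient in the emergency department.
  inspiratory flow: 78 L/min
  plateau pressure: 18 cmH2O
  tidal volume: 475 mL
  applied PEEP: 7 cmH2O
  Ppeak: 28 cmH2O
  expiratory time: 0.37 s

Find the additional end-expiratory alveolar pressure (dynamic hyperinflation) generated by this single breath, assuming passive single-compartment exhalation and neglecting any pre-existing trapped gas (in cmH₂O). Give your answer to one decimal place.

3.6

Flow: 78 L/min ÷ 60 = 1.3 L/s.
R = (PIP − Pplat)/V̇ = (28 − 18) / 1.3 = 10.0/1.3 = 7.692 cmH2O·s/L.
C = Vt/(Pplat − PEEP) = 475.0 / (18 − 7) = 475.0/11.0 = 43.182 mL/cmH2O.
τ = R × C = 7.692 × 0.04318 L/cmH2O = 0.3321 s.
Fraction remaining = e^(−Te/τ) = e^(−0.37/0.3321) = 0.3282; trapped volume = 475.0 × 0.3282 = 155.9 mL.
Additional alveolar pressure from trapping ≈ V_trapped / C = 155.9 / 43.182 = 3.61 cmH2O.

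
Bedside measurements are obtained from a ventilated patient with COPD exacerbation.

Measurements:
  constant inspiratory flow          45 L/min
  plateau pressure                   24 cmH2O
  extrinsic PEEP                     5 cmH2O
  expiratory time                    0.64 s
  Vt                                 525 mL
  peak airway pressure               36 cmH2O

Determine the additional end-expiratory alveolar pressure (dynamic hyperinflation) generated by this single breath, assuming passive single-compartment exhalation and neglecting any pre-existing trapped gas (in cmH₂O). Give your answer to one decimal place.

Flow: 45 L/min ÷ 60 = 0.75 L/s.
R = (PIP − Pplat)/V̇ = (36 − 24) / 0.75 = 12.0/0.75 = 16.0 cmH2O·s/L.
C = Vt/(Pplat − PEEP) = 525.0 / (24 − 5) = 525.0/19.0 = 27.632 mL/cmH2O.
τ = R × C = 16.0 × 0.02763 L/cmH2O = 0.4421 s.
Fraction remaining = e^(−Te/τ) = e^(−0.64/0.4421) = 0.2351; trapped volume = 525.0 × 0.2351 = 123.43 mL.
Additional alveolar pressure from trapping ≈ V_trapped / C = 123.43 / 27.632 = 4.467 cmH2O.

4.5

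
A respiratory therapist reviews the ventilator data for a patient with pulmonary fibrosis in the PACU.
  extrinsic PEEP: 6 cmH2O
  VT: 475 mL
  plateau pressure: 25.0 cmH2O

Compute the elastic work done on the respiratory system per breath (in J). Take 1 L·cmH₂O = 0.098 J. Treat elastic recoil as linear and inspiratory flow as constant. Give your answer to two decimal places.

Elastic work ≈ ½ × (Pplat − PEEP) × Vt = 0.5 × (25.0 − 6) × 0.475 L = 0.5 × 19.0 × 0.475 = 4.513 L·cmH2O.
× 0.098 J/(L·cmH2O) → 0.4423 J.

0.44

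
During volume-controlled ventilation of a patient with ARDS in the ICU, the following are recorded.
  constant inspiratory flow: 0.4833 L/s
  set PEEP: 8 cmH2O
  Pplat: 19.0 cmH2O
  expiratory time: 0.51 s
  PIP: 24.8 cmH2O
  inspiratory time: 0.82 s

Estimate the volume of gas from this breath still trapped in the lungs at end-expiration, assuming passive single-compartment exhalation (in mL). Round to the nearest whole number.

Vt = flow × Ti = 0.4833 L/s × 0.82 s × 1000 mL/L = 396.31 mL.
R = (PIP − Pplat)/V̇ = (24.8 − 19.0) / 0.4833 = 5.8/0.4833 = 12.001 cmH2O·s/L.
C = Vt/(Pplat − PEEP) = 396.31 / (19.0 − 8) = 396.31/11.0 = 36.028 mL/cmH2O.
τ = R × C = 12.001 × 0.03603 L/cmH2O = 0.4324 s.
Fraction remaining = e^(−Te/τ) = e^(−0.51/0.4324) = 0.3074.
Trapped volume = 396.31 × 0.3074 = 121.83 mL.

122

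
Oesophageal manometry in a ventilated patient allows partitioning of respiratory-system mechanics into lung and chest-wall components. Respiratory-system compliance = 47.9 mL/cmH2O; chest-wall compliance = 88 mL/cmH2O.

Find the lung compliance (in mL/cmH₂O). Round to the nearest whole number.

105

1/CL = 1/Crs − 1/Ccw.
1/CL = 1/47.9 − 1/88 = 0.009513.
CL = 105.12 mL/cmH2O.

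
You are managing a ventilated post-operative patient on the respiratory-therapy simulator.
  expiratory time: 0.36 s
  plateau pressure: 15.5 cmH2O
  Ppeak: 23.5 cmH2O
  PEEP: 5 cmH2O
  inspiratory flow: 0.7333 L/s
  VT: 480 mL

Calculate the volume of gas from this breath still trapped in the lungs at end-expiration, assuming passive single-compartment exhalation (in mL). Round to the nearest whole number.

R = (PIP − Pplat)/V̇ = (23.5 − 15.5) / 0.7333 = 8.0/0.7333 = 10.91 cmH2O·s/L.
C = Vt/(Pplat − PEEP) = 480.0 / (15.5 − 5) = 480.0/10.5 = 45.714 mL/cmH2O.
τ = R × C = 10.91 × 0.04571 L/cmH2O = 0.4987 s.
Fraction remaining = e^(−Te/τ) = e^(−0.36/0.4987) = 0.4858.
Trapped volume = 480.0 × 0.4858 = 233.18 mL.

233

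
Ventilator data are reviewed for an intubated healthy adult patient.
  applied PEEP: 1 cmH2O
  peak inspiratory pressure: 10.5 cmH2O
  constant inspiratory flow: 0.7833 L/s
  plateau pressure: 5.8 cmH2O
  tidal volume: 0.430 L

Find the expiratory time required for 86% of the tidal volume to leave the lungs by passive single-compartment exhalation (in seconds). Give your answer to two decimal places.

1.06

R = (PIP − Pplat)/V̇ = (10.5 − 5.8) / 0.7833 = 4.7/0.7833 = 6.0 cmH2O·s/L.
C = Vt/(Pplat − PEEP) = 430.0 / (5.8 − 1) = 430.0/4.8 = 89.583 mL/cmH2O.
τ = R × C = 6.0 × 0.08958 L/cmH2O = 0.5375 s.
t = −τ·ln(1 − 0.86) = −0.5375·ln(0.14) = 1.057 s.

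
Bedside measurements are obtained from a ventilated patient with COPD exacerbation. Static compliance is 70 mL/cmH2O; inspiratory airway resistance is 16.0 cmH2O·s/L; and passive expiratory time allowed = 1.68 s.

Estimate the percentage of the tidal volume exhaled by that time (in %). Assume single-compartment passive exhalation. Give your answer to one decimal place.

77.7

τ = R × C = 16.0 × 70 mL/cmH2O = 16.0 × 0.070 L/cmH2O = 1.12 s.
Passive exhalation: V(t)/V₀ = e^(−t/τ) = e^(−1.68/1.12) = 0.2231.
Fraction exhaled = 1 − 0.2231 = 0.7769 → 77.69%.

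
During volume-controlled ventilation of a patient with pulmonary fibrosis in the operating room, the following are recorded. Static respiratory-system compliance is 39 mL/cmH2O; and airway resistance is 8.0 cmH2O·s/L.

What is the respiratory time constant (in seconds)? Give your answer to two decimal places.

0.31

τ = R × C = 8.0 × 39 mL/cmH2O = 8.0 × 0.039 L/cmH2O = 0.312 s.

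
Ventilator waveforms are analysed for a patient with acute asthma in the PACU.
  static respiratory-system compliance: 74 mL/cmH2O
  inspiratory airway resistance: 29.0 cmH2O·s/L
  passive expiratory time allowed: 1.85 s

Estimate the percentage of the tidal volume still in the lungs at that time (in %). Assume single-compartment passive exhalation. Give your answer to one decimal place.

42.2

τ = R × C = 29.0 × 74 mL/cmH2O = 29.0 × 0.074 L/cmH2O = 2.146 s.
Passive exhalation: V(t)/V₀ = e^(−t/τ) = e^(−1.85/2.146) = 0.4223.
Fraction remaining = 0.4223 → 42.23%.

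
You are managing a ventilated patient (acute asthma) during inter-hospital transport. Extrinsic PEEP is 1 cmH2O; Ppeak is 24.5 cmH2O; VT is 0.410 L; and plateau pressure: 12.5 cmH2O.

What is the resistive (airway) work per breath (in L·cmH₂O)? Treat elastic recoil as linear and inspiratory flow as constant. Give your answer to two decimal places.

4.92

With constant inspiratory flow the resistive pressure is constant at PIP − Pplat = 24.5 − 12.5 = 12.0 cmH2O, so resistive work = 12.0 × 0.410 = 4.92 L·cmH2O.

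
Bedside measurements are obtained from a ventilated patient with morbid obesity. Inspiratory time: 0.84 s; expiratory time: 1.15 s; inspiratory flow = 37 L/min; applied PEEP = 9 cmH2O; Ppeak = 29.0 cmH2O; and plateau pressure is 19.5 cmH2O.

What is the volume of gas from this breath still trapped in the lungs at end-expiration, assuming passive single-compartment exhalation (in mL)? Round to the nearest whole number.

Flow: 37 L/min ÷ 60 = 0.6167 L/s.
Vt = flow × Ti = 0.6167 L/s × 0.84 s × 1000 mL/L = 518.03 mL.
R = (PIP − Pplat)/V̇ = (29.0 − 19.5) / 0.6167 = 9.5/0.6167 = 15.405 cmH2O·s/L.
C = Vt/(Pplat − PEEP) = 518.03 / (19.5 − 9) = 518.03/10.5 = 49.336 mL/cmH2O.
τ = R × C = 15.405 × 0.04934 L/cmH2O = 0.7601 s.
Fraction remaining = e^(−Te/τ) = e^(−1.15/0.7601) = 0.2203.
Trapped volume = 518.03 × 0.2203 = 114.12 mL.

114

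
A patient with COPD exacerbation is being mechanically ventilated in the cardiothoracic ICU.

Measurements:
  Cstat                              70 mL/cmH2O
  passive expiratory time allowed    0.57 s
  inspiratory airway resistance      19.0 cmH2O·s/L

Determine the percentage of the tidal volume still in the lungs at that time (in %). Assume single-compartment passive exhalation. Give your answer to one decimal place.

τ = R × C = 19.0 × 70 mL/cmH2O = 19.0 × 0.070 L/cmH2O = 1.33 s.
Passive exhalation: V(t)/V₀ = e^(−t/τ) = e^(−0.57/1.33) = 0.6514.
Fraction remaining = 0.6514 → 65.14%.

65.1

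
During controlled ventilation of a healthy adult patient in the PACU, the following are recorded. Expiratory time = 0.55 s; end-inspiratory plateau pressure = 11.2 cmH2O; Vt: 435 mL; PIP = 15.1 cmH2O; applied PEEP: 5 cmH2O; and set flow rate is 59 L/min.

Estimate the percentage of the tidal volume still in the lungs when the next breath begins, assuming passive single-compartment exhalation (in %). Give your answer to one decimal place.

13.9

Flow: 59 L/min ÷ 60 = 0.9833 L/s.
R = (PIP − Pplat)/V̇ = (15.1 − 11.2) / 0.9833 = 3.9/0.9833 = 3.966 cmH2O·s/L.
C = Vt/(Pplat − PEEP) = 435.0 / (11.2 − 5) = 435.0/6.2 = 70.161 mL/cmH2O.
τ = R × C = 3.966 × 0.07016 L/cmH2O = 0.2783 s.
Fraction remaining at end-expiration = e^(−Te/τ) = e^(−0.55/0.2783) = 0.1386 → 13.86%.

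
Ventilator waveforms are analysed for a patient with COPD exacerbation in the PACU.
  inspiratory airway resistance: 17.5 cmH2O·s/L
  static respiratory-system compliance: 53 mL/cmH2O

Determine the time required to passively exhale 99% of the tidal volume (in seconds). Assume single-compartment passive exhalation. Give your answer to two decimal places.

4.27

τ = R × C = 17.5 × 53 mL/cmH2O = 17.5 × 0.053 L/cmH2O = 0.9275 s.
Exhaled fraction f = 1 − e^(−t/τ) → t = −τ·ln(1 − f) = −0.9275·ln(0.01) = 4.271 s.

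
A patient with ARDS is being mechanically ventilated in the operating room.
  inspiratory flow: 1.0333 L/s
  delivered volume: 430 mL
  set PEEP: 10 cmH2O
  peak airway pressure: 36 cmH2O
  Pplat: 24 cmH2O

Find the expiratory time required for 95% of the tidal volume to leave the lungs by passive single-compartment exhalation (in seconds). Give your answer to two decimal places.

1.07

R = (PIP − Pplat)/V̇ = (36 − 24) / 1.0333 = 12.0/1.0333 = 11.613 cmH2O·s/L.
C = Vt/(Pplat − PEEP) = 430.0 / (24 − 10) = 430.0/14.0 = 30.714 mL/cmH2O.
τ = R × C = 11.613 × 0.03071 L/cmH2O = 0.3566 s.
t = −τ·ln(1 − 0.95) = −0.3566·ln(0.05) = 1.068 s.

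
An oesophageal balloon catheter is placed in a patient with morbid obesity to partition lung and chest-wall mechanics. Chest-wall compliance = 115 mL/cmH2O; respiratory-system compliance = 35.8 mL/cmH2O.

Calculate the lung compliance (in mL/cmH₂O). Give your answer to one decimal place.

52.0

1/CL = 1/Crs − 1/Ccw.
1/CL = 1/35.8 − 1/115 = 0.01924.
CL = 51.975 mL/cmH2O.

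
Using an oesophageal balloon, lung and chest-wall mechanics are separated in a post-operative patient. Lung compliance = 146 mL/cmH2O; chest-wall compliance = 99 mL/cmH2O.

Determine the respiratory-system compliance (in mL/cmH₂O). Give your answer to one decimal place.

Lung and chest wall are elastances in series: 1/Crs = 1/CL + 1/Ccw.
1/Crs = 1/146 + 1/99 = 0.01695.
Crs = 58.997 mL/cmH2O.

59.0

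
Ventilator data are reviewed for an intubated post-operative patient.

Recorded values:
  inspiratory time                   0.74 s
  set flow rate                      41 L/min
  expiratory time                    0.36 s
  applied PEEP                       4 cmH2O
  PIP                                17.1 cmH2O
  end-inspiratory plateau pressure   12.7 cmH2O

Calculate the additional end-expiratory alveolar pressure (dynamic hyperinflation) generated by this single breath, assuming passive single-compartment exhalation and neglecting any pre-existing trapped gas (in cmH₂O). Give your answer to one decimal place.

3.3

Flow: 41 L/min ÷ 60 = 0.6833 L/s.
Vt = flow × Ti = 0.6833 L/s × 0.74 s × 1000 mL/L = 505.64 mL.
R = (PIP − Pplat)/V̇ = (17.1 − 12.7) / 0.6833 = 4.4/0.6833 = 6.439 cmH2O·s/L.
C = Vt/(Pplat − PEEP) = 505.64 / (12.7 − 4) = 505.64/8.7 = 58.12 mL/cmH2O.
τ = R × C = 6.439 × 0.05812 L/cmH2O = 0.3742 s.
Fraction remaining = e^(−Te/τ) = e^(−0.36/0.3742) = 0.3821; trapped volume = 505.64 × 0.3821 = 193.21 mL.
Additional alveolar pressure from trapping ≈ V_trapped / C = 193.21 / 58.12 = 3.324 cmH2O.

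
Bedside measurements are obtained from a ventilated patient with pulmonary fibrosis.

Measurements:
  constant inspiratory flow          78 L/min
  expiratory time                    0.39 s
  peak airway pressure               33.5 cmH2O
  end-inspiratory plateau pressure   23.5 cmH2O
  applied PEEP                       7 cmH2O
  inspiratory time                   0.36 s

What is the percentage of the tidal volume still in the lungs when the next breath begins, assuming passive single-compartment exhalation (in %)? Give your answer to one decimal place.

16.7

Flow: 78 L/min ÷ 60 = 1.3 L/s.
Vt = flow × Ti = 1.3 L/s × 0.36 s × 1000 mL/L = 468.0 mL.
R = (PIP − Pplat)/V̇ = (33.5 − 23.5) / 1.3 = 10.0/1.3 = 7.692 cmH2O·s/L.
C = Vt/(Pplat − PEEP) = 468.0 / (23.5 − 7) = 468.0/16.5 = 28.364 mL/cmH2O.
τ = R × C = 7.692 × 0.02836 L/cmH2O = 0.2181 s.
Fraction remaining at end-expiration = e^(−Te/τ) = e^(−0.39/0.2181) = 0.1673 → 16.73%.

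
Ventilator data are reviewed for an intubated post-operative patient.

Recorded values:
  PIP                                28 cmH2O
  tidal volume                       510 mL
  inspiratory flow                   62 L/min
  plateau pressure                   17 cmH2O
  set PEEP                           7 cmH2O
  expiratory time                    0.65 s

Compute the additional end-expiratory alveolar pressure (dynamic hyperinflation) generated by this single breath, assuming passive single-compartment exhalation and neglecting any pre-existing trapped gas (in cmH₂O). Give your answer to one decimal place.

3.0

Flow: 62 L/min ÷ 60 = 1.0333 L/s.
R = (PIP − Pplat)/V̇ = (28 − 17) / 1.0333 = 11.0/1.0333 = 10.646 cmH2O·s/L.
C = Vt/(Pplat − PEEP) = 510.0 / (17 − 7) = 510.0/10.0 = 51.0 mL/cmH2O.
τ = R × C = 10.646 × 0.051 L/cmH2O = 0.5429 s.
Fraction remaining = e^(−Te/τ) = e^(−0.65/0.5429) = 0.302; trapped volume = 510.0 × 0.302 = 154.02 mL.
Additional alveolar pressure from trapping ≈ V_trapped / C = 154.02 / 51.0 = 3.02 cmH2O.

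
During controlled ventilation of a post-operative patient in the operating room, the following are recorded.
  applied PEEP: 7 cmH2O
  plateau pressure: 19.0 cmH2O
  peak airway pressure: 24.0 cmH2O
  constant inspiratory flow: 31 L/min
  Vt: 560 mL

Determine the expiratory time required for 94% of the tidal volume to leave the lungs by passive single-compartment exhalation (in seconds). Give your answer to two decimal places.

1.27

Flow: 31 L/min ÷ 60 = 0.5167 L/s.
R = (PIP − Pplat)/V̇ = (24.0 − 19.0) / 0.5167 = 5.0/0.5167 = 9.677 cmH2O·s/L.
C = Vt/(Pplat − PEEP) = 560.0 / (19.0 − 7) = 560.0/12.0 = 46.667 mL/cmH2O.
τ = R × C = 9.677 × 0.04667 L/cmH2O = 0.4516 s.
t = −τ·ln(1 − 0.94) = −0.4516·ln(0.06) = 1.271 s.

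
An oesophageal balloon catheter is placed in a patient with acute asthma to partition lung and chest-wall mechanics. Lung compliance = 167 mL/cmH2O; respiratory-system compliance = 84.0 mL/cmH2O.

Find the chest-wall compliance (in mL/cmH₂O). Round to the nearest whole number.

1/Ccw = 1/Crs − 1/CL.
1/Ccw = 1/84.0 − 1/167 = 0.005917.
Ccw = 169.0 mL/cmH2O.

169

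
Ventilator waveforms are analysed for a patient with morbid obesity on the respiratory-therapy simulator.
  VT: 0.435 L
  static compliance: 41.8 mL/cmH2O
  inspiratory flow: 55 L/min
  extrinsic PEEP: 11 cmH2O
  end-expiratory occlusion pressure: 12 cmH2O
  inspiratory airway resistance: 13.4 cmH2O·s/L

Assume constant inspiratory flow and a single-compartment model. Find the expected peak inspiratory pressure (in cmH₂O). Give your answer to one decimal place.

34.7

Flow: 55 L/min ÷ 60 = 0.9167 L/s.
Total PEEP = 12 cmH2O (set 11 + intrinsic 1); this is the baseline alveolar pressure.
Equation of motion (constant flow): PIP = Vt/C + R·V̇ + PEEP.
PIP = 435/41.8 + 13.4×0.9167 + 12 = 10.407 + 12.284 + 12 = 34.691 cmH2O.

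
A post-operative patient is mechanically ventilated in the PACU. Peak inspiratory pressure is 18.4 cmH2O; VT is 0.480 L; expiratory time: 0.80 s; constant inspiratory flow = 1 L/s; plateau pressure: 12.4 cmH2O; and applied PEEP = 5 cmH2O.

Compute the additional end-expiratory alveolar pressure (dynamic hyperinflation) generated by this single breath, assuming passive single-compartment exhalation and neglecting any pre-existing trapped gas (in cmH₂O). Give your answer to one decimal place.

0.9

R = (PIP − Pplat)/V̇ = (18.4 − 12.4) / 1 = 6.0/1 = 6.0 cmH2O·s/L.
C = Vt/(Pplat − PEEP) = 480.0 / (12.4 − 5) = 480.0/7.4 = 64.865 mL/cmH2O.
τ = R × C = 6.0 × 0.06487 L/cmH2O = 0.3892 s.
Fraction remaining = e^(−Te/τ) = e^(−0.80/0.3892) = 0.128; trapped volume = 480.0 × 0.128 = 61.44 mL.
Additional alveolar pressure from trapping ≈ V_trapped / C = 61.44 / 64.865 = 0.9472 cmH2O.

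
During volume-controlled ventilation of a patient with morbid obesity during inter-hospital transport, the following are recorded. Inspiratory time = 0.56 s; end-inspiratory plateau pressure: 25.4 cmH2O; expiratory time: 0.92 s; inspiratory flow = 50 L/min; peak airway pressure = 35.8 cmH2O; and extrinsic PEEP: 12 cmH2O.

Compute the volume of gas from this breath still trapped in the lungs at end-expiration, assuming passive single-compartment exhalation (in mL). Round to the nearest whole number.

56

Flow: 50 L/min ÷ 60 = 0.8333 L/s.
Vt = flow × Ti = 0.8333 L/s × 0.56 s × 1000 mL/L = 466.65 mL.
R = (PIP − Pplat)/V̇ = (35.8 − 25.4) / 0.8333 = 10.4/0.8333 = 12.48 cmH2O·s/L.
C = Vt/(Pplat − PEEP) = 466.65 / (25.4 − 12) = 466.65/13.4 = 34.825 mL/cmH2O.
τ = R × C = 12.48 × 0.03483 L/cmH2O = 0.4347 s.
Fraction remaining = e^(−Te/τ) = e^(−0.92/0.4347) = 0.1205.
Trapped volume = 466.65 × 0.1205 = 56.231 mL.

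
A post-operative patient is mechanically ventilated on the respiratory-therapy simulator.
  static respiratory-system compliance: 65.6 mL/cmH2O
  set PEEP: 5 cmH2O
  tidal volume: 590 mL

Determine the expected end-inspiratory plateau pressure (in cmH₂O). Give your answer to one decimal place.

14.0

Pplat = PEEP + Vt / Cstat = 5 + 590 / 65.6 = 5 + 8.994 = 13.994 cmH2O.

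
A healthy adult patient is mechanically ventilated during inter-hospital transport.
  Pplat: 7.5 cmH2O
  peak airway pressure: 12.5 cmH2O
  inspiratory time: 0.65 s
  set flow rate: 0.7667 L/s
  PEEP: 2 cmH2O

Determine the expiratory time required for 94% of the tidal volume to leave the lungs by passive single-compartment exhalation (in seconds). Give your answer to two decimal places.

Vt = flow × Ti = 0.7667 L/s × 0.65 s × 1000 mL/L = 498.36 mL.
R = (PIP − Pplat)/V̇ = (12.5 − 7.5) / 0.7667 = 5.0/0.7667 = 6.521 cmH2O·s/L.
C = Vt/(Pplat − PEEP) = 498.36 / (7.5 − 2) = 498.36/5.5 = 90.611 mL/cmH2O.
τ = R × C = 6.521 × 0.09061 L/cmH2O = 0.5909 s.
t = −τ·ln(1 − 0.94) = −0.5909·ln(0.06) = 1.662 s.

1.66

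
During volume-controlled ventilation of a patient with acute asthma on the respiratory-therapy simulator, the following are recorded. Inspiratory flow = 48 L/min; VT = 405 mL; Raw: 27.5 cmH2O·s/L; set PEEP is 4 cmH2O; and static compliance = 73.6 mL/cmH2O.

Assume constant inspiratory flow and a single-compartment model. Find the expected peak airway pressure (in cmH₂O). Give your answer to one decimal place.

31.5

Flow: 48 L/min ÷ 60 = 0.8 L/s.
Equation of motion (constant flow): PIP = Vt/C + R·V̇ + PEEP.
PIP = 405/73.6 + 27.5×0.8 + 4 = 5.503 + 22.0 + 4 = 31.503 cmH2O.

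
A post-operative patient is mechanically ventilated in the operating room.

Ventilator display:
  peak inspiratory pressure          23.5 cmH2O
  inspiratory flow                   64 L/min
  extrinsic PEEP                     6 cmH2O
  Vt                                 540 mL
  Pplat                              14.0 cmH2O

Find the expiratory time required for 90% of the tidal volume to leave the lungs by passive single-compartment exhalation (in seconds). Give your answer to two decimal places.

Flow: 64 L/min ÷ 60 = 1.0667 L/s.
R = (PIP − Pplat)/V̇ = (23.5 − 14.0) / 1.0667 = 9.5/1.0667 = 8.906 cmH2O·s/L.
C = Vt/(Pplat − PEEP) = 540.0 / (14.0 − 6) = 540.0/8.0 = 67.5 mL/cmH2O.
τ = R × C = 8.906 × 0.0675 L/cmH2O = 0.6012 s.
t = −τ·ln(1 − 0.90) = −0.6012·ln(0.1) = 1.384 s.

1.38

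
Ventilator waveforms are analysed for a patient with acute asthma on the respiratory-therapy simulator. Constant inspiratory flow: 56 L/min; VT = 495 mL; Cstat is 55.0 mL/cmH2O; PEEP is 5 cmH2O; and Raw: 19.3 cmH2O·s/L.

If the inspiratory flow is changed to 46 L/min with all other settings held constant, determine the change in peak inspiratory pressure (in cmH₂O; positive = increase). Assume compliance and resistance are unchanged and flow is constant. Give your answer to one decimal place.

Flow: 56 L/min ÷ 60 = 0.9333 L/s.
New flow: 46 L/min ÷ 60 = 0.7667 L/s.
PIP = Vt/C + R·V̇ + PEEP (constant-flow equation of motion).
Only the resistive term changes: ΔPIP = R × ΔV̇ = 19.3 × (0.7667 − 0.9333) = 19.3 × -0.1666 = -3.215 cmH2O.

-3.2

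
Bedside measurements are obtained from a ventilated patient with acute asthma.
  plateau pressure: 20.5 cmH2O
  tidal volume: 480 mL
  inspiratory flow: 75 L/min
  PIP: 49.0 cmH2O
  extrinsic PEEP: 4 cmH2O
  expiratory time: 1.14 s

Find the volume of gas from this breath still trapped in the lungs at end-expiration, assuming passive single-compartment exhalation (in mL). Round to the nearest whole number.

86

Flow: 75 L/min ÷ 60 = 1.25 L/s.
R = (PIP − Pplat)/V̇ = (49.0 − 20.5) / 1.25 = 28.5/1.25 = 22.8 cmH2O·s/L.
C = Vt/(Pplat − PEEP) = 480.0 / (20.5 − 4) = 480.0/16.5 = 29.091 mL/cmH2O.
τ = R × C = 22.8 × 0.02909 L/cmH2O = 0.6633 s.
Fraction remaining = e^(−Te/τ) = e^(−1.14/0.6633) = 0.1793.
Trapped volume = 480.0 × 0.1793 = 86.064 mL.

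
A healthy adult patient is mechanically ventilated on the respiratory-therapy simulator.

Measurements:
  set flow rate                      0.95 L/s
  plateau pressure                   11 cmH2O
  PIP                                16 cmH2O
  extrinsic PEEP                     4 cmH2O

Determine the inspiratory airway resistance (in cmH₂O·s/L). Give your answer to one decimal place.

5.3

Raw = (PIP − Pplat) / flow = (16 − 11) / 0.95 = 5.0 / 0.95 = 5.263 cmH2O·s/L.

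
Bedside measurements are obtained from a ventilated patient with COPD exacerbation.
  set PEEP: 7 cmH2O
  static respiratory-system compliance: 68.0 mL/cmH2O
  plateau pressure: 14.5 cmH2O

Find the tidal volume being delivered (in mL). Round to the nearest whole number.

510

Vt = Cstat × (Pplat − PEEP) = 68.0 × (14.5 − 7) = 68.0 × 7.5 = 510.0 mL.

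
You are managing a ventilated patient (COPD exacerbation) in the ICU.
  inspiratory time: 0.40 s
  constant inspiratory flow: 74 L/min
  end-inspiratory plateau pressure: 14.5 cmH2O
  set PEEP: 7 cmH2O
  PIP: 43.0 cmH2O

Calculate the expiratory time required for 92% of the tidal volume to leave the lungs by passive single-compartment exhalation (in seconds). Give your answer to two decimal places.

3.84

Flow: 74 L/min ÷ 60 = 1.2333 L/s.
Vt = flow × Ti = 1.2333 L/s × 0.40 s × 1000 mL/L = 493.32 mL.
R = (PIP − Pplat)/V̇ = (43.0 − 14.5) / 1.2333 = 28.5/1.2333 = 23.109 cmH2O·s/L.
C = Vt/(Pplat − PEEP) = 493.32 / (14.5 − 7) = 493.32/7.5 = 65.776 mL/cmH2O.
τ = R × C = 23.109 × 0.06578 L/cmH2O = 1.52 s.
t = −τ·ln(1 − 0.92) = −1.52·ln(0.08) = 3.839 s.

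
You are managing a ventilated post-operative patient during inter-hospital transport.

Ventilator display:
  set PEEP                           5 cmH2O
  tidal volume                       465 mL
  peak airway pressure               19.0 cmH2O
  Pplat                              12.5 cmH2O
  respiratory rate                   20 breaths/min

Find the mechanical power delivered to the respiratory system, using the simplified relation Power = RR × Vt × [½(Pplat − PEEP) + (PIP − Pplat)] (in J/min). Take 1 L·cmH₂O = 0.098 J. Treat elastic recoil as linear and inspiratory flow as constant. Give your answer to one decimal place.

9.3

Per-breath work = Vt × [½(Pplat−PEEP) + (PIP−Pplat)] = 0.465 × [0.5×7.5 + 6.5] = 0.465 × 10.25 = 4.766 L·cmH2O.
Power = 20 × 4.766 = 95.32 L·cmH2O/min.
× 0.098 J/(L·cmH2O) → 9.341 J/min.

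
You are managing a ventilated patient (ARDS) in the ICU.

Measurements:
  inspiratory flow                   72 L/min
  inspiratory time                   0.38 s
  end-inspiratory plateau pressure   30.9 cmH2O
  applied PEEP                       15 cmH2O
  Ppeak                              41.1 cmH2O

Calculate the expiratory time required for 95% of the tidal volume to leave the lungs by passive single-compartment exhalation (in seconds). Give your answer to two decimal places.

Flow: 72 L/min ÷ 60 = 1.2 L/s.
Vt = flow × Ti = 1.2 L/s × 0.38 s × 1000 mL/L = 456.0 mL.
R = (PIP − Pplat)/V̇ = (41.1 − 30.9) / 1.2 = 10.2/1.2 = 8.5 cmH2O·s/L.
C = Vt/(Pplat − PEEP) = 456.0 / (30.9 − 15) = 456.0/15.9 = 28.679 mL/cmH2O.
τ = R × C = 8.5 × 0.02868 L/cmH2O = 0.2438 s.
t = −τ·ln(1 − 0.95) = −0.2438·ln(0.05) = 0.7304 s.

0.73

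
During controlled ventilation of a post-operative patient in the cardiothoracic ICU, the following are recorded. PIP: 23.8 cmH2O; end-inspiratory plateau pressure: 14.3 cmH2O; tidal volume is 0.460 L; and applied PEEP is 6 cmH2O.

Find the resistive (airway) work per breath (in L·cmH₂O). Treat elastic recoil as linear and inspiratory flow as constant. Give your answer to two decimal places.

With constant inspiratory flow the resistive pressure is constant at PIP − Pplat = 23.8 − 14.3 = 9.5 cmH2O, so resistive work = 9.5 × 0.460 = 4.37 L·cmH2O.

4.37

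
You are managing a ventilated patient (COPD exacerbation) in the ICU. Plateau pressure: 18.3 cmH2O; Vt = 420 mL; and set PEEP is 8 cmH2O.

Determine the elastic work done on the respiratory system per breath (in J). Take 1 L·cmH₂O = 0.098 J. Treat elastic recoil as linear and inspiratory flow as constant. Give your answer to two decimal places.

Elastic work ≈ ½ × (Pplat − PEEP) × Vt = 0.5 × (18.3 − 8) × 0.420 L = 0.5 × 10.3 × 0.420 = 2.163 L·cmH2O.
× 0.098 J/(L·cmH2O) → 0.212 J.

0.21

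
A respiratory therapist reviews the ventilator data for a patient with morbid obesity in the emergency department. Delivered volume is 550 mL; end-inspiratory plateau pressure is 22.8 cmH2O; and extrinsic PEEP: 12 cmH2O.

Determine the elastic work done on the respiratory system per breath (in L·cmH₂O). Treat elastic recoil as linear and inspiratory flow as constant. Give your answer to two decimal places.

Elastic work ≈ ½ × (Pplat − PEEP) × Vt = 0.5 × (22.8 − 12) × 0.550 L = 0.5 × 10.8 × 0.550 = 2.97 L·cmH2O.

2.97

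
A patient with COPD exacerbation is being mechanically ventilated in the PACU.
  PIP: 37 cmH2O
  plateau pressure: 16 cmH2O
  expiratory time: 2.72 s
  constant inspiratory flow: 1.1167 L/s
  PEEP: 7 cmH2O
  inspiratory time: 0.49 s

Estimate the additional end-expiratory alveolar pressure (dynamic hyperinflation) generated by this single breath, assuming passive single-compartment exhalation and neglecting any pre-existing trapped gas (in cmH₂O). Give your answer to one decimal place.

Vt = flow × Ti = 1.1167 L/s × 0.49 s × 1000 mL/L = 547.18 mL.
R = (PIP − Pplat)/V̇ = (37 − 16) / 1.1167 = 21.0/1.1167 = 18.805 cmH2O·s/L.
C = Vt/(Pplat − PEEP) = 547.18 / (16 − 7) = 547.18/9.0 = 60.798 mL/cmH2O.
τ = R × C = 18.805 × 0.0608 L/cmH2O = 1.143 s.
Fraction remaining = e^(−Te/τ) = e^(−2.72/1.143) = 0.09258; trapped volume = 547.18 × 0.09258 = 50.658 mL.
Additional alveolar pressure from trapping ≈ V_trapped / C = 50.658 / 60.798 = 0.8332 cmH2O.

0.8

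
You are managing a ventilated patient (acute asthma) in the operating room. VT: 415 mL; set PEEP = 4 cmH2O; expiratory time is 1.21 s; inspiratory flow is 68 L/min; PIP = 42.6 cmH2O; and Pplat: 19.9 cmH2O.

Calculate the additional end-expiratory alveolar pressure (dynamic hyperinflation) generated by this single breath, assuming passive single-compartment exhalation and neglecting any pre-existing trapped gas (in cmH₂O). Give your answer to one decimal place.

1.6

Flow: 68 L/min ÷ 60 = 1.1333 L/s.
R = (PIP − Pplat)/V̇ = (42.6 − 19.9) / 1.1333 = 22.7/1.1333 = 20.03 cmH2O·s/L.
C = Vt/(Pplat − PEEP) = 415.0 / (19.9 − 4) = 415.0/15.9 = 26.101 mL/cmH2O.
τ = R × C = 20.03 × 0.0261 L/cmH2O = 0.5228 s.
Fraction remaining = e^(−Te/τ) = e^(−1.21/0.5228) = 0.09882; trapped volume = 415.0 × 0.09882 = 41.01 mL.
Additional alveolar pressure from trapping ≈ V_trapped / C = 41.01 / 26.101 = 1.571 cmH2O.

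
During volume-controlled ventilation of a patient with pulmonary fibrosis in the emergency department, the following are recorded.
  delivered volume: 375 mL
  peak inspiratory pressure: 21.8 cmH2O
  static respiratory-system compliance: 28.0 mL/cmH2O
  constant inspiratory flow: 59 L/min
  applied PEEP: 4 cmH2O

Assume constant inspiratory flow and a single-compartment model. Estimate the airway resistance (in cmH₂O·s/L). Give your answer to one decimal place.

Flow: 59 L/min ÷ 60 = 0.9833 L/s.
Equation of motion (constant flow): PIP = Vt/C + R·V̇ + PEEP.
R·V̇ = PIP − Vt/C − PEEP = 21.8 − 375/28.0 − 4 = 21.8 − 13.393 − 4 = 4.407 cmH2O.
R = 4.407 / 0.9833 = 4.482 cmH2O·s/L.

4.5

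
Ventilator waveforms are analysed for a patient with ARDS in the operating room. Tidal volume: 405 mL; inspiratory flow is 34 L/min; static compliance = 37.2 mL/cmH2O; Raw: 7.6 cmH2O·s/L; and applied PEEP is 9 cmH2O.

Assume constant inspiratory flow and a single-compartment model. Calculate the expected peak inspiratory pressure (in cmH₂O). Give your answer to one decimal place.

24.2

Flow: 34 L/min ÷ 60 = 0.5667 L/s.
Equation of motion (constant flow): PIP = Vt/C + R·V̇ + PEEP.
PIP = 405/37.2 + 7.6×0.5667 + 9 = 10.887 + 4.307 + 9 = 24.194 cmH2O.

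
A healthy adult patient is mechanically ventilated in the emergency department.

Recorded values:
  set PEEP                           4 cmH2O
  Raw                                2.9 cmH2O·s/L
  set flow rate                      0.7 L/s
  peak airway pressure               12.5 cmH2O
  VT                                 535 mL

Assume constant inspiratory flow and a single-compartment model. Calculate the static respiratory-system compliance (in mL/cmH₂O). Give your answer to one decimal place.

Equation of motion (constant flow): PIP = Vt/C + R·V̇ + PEEP.
Vt/C = PIP − R·V̇ − PEEP = 12.5 − 2.9×0.7 − 4 = 12.5 − 2.03 − 4 = 6.47 cmH2O.
C = Vt / 6.47 = 535 / 6.47 = 82.689 mL/cmH2O.

82.7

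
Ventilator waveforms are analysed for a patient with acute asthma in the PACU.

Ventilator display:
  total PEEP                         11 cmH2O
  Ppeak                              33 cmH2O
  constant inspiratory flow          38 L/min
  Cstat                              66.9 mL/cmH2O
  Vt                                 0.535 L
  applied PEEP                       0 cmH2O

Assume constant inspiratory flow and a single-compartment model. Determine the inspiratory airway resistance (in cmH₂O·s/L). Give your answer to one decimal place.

Flow: 38 L/min ÷ 60 = 0.6333 L/s.
Total PEEP = 11 cmH2O (set 0 + intrinsic 11); this is the baseline alveolar pressure.
Equation of motion (constant flow): PIP = Vt/C + R·V̇ + PEEP.
R·V̇ = PIP − Vt/C − PEEP = 33 − 535/66.9 − 11 = 33 − 7.997 − 11 = 14.003 cmH2O.
R = 14.003 / 0.6333 = 22.111 cmH2O·s/L.

22.1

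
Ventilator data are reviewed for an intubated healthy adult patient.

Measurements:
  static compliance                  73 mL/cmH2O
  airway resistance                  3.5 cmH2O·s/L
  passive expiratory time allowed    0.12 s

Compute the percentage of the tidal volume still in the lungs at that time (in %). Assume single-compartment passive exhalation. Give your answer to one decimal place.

τ = R × C = 3.5 × 73 mL/cmH2O = 3.5 × 0.073 L/cmH2O = 0.2555 s.
Passive exhalation: V(t)/V₀ = e^(−t/τ) = e^(−0.12/0.2555) = 0.6252.
Fraction remaining = 0.6252 → 62.52%.

62.5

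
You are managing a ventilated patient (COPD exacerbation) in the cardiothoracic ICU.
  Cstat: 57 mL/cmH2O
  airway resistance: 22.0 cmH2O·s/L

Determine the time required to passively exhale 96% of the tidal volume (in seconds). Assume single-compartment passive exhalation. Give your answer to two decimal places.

τ = R × C = 22.0 × 57 mL/cmH2O = 22.0 × 0.057 L/cmH2O = 1.254 s.
Exhaled fraction f = 1 − e^(−t/τ) → t = −τ·ln(1 − f) = −1.254·ln(0.04) = 4.036 s.

4.04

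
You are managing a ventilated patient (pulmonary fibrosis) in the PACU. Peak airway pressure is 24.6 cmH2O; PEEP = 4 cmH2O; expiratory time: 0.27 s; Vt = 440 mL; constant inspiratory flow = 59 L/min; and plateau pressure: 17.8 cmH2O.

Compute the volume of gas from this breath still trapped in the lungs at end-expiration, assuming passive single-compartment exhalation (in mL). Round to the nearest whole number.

Flow: 59 L/min ÷ 60 = 0.9833 L/s.
R = (PIP − Pplat)/V̇ = (24.6 − 17.8) / 0.9833 = 6.8/0.9833 = 6.915 cmH2O·s/L.
C = Vt/(Pplat − PEEP) = 440.0 / (17.8 − 4) = 440.0/13.8 = 31.884 mL/cmH2O.
τ = R × C = 6.915 × 0.03188 L/cmH2O = 0.2205 s.
Fraction remaining = e^(−Te/τ) = e^(−0.27/0.2205) = 0.2939.
Trapped volume = 440.0 × 0.2939 = 129.32 mL.

129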